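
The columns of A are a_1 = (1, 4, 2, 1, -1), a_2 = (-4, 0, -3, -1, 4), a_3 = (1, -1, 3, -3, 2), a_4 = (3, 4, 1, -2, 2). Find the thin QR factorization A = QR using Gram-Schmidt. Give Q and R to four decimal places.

q_1 = a_1/‖a_1‖ = (1, 4, 2, 1, -1)/4.7958 = (0.2085, 0.8341, 0.4170, 0.2085, -0.2085).
r_{12} = q_1·a_2 = -3.1277.
u_2 = a_2 + 3.1277·q_1 = (-3.3478, 2.6087, -1.6957, -0.3478, 3.3478).
‖u_2‖ = 5.6760, so q_2 = (-0.5898, 0.4596, -0.2987, -0.0613, 0.5898).
r_{13} = q_1·a_3 = -0.4170; r_{23} = q_2·a_3 = -0.5822.
u_3 = a_3 + 0.4170·q_1 + 0.5822·q_2 = (0.7436, -0.3846, 3.0000, -2.9487, 2.2564).
‖u_3‖ = 4.8464, so q_3 = (0.1534, -0.0794, 0.6190, -0.6084, 0.4656).
r_{14} = q_1·a_4 = 3.5447; r_{24} = q_2·a_4 = 1.0724; r_{34} = q_3·a_4 = 2.9099.
u_4 = a_4 − 3.5447·q_1 − 1.0724·q_2 − 2.9099·q_3 = (2.4469, 0.7815, -1.9592, -0.9029, 0.7518).
‖u_4‖ = 3.4376, so q_4 = (0.7118, 0.2274, -0.5699, -0.2627, 0.2187).

Q = [[0.2085, -0.5898, 0.1534, 0.7118], [0.8341, 0.4596, -0.0794, 0.2274], [0.4170, -0.2987, 0.6190, -0.5699], [0.2085, -0.0613, -0.6084, -0.2627], [-0.2085, 0.5898, 0.4656, 0.2187]], R = [[4.7958, -3.1277, -0.4170, 3.5447], [0.0000, 5.6760, -0.5822, 1.0724], [0.0000, 0.0000, 4.8464, 2.9099], [0.0000, 0.0000, 0.0000, 3.4376]]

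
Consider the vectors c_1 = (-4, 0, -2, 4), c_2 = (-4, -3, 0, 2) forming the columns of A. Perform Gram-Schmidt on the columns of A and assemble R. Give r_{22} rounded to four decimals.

e_1 = c_1/‖c_1‖ = (-4, 0, -2, 4)/6.0000 = (-0.6667, 0.0000, -0.3333, 0.6667).
r_{12} = e_1·c_2 = 4.0000.
u_2 = c_2 − 4.0000·e_1 = (-1.3333, -3.0000, 1.3333, -0.6667).
r_{22} = ‖u_2‖ = 3.6056.

r_{22} = 3.6056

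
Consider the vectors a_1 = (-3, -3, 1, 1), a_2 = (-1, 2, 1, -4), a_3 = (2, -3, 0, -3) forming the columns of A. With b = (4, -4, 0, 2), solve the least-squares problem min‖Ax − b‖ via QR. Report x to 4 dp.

x = (-0.2381, -1.1270, 0.8413)

a_1 = (-3, -3, 1, 1); ‖a_1‖ = 4.4721, so q_1 = (-0.6708, -0.6708, 0.2236, 0.2236).
q_1·a_2 = (-0.6708)·(-1) + (-0.6708)·2 + 0.2236·1 + 0.2236·(-4) = -1.3416.
u_2 = a_2 + 1.3416·q_1 = (-1.9000, 1.1000, 1.3000, -3.7000).
‖u_2‖ = 4.4944, so q_2 = (-0.4227, 0.2447, 0.2892, -0.8232).
q_1·a_3 = (-0.6708)·2 + (-0.6708)·(-3) + 0.2236·0 + 0.2236·(-3) = 0.0000; q_2·a_3 = (-0.4227)·2 + 0.2447·(-3) + 0.2892·0 + (-0.8232)·(-3) = 0.8900.
u_3 = a_3 − 0.0000·q_1 − 0.8900·q_2 = (2.3762, -3.2178, -0.2574, -2.2673).
‖u_3‖ = 4.6052, so q_3 = (0.5160, -0.6987, -0.0559, -0.4923).
Qᵀb = (0.4472, -4.3164, 3.8742).
Back-substitute: x_3 = 3.8742/4.6052 = 0.8413.
x_2 = (-4.3164 − 0.8900·0.8413)/4.4944 = -1.1270.
x_1 = (0.4472 + 1.3416·(-1.1270) − 0.0000·0.8413)/4.4721 = -0.2381.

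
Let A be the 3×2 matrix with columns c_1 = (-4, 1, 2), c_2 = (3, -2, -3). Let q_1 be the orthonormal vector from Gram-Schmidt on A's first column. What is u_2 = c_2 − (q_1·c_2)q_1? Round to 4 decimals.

q_1 = c_1/‖c_1‖ = (-4, 1, 2)/4.5826 = (-0.8729, 0.2182, 0.4364).
r_{12} = q_1·c_2 = -4.3644.
u_2 = c_2 + 4.3644·q_1 = (-0.8095, -1.0476, -1.0952).

u_2 = (-0.8095, -1.0476, -1.0952)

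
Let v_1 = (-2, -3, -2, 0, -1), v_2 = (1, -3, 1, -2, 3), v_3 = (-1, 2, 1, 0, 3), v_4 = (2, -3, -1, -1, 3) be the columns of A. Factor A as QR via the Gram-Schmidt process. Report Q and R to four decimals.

v_1 = (-2, -3, -2, 0, -1); ‖v_1‖ = 4.2426, so q_1 = (-0.4714, -0.7071, -0.4714, 0.0000, -0.2357).
q_1·v_2 = (-0.4714)·1 + (-0.7071)·(-3) + (-0.4714)·1 + 0.0000·(-2) + (-0.2357)·3 = 0.4714.
u_2 = v_2 − 0.4714·q_1 = (1.2222, -2.6667, 1.2222, -2.0000, 3.1111).
‖u_2‖ = 4.8762, so q_2 = (0.2506, -0.5469, 0.2506, -0.4102, 0.6380).
q_1·v_3 = (-0.4714)·(-1) + (-0.7071)·2 + (-0.4714)·1 + 0.0000·0 + (-0.2357)·3 = -2.1213; q_2·v_3 = 0.2506·(-1) + (-0.5469)·2 + 0.2506·1 + (-0.4102)·0 + 0.6380·3 = 0.8203.
u_3 = v_3 + 2.1213·q_1 − 0.8203·q_2 = (-2.2056, 0.9486, -0.2056, 0.3364, 1.9766).
‖u_3‖ = 3.1348, so q_3 = (-0.7036, 0.3026, -0.0656, 0.1073, 0.6305).
q_1·v_4 = (-0.4714)·2 + (-0.7071)·(-3) + (-0.4714)·(-1) + 0.0000·(-1) + (-0.2357)·3 = 0.9428; q_2·v_4 = 0.2506·2 + (-0.5469)·(-3) + 0.2506·(-1) + (-0.4102)·(-1) + 0.6380·3 = 4.2154; q_3·v_4 = (-0.7036)·2 + 0.3026·(-3) + (-0.0656)·(-1) + 0.1073·(-1) + 0.6305·3 = -0.4651.
u_4 = v_4 − 0.9428·q_1 − 4.2154·q_2 + 0.4651·q_3 = (1.0606, 0.1127, -1.6427, 0.7789, 0.8260).
‖u_4‖ = 2.2638, so q_4 = (0.4685, 0.0498, -0.7256, 0.3441, 0.3649).

Q = [[-0.4714, 0.2506, -0.7036, 0.4685], [-0.7071, -0.5469, 0.3026, 0.0498], [-0.4714, 0.2506, -0.0656, -0.7256], [0.0000, -0.4102, 0.1073, 0.3441], [-0.2357, 0.6380, 0.6305, 0.3649]], R = [[4.2426, 0.4714, -2.1213, 0.9428], [0.0000, 4.8762, 0.8203, 4.2154], [0.0000, 0.0000, 3.1348, -0.4651], [0.0000, 0.0000, 0.0000, 2.2638]]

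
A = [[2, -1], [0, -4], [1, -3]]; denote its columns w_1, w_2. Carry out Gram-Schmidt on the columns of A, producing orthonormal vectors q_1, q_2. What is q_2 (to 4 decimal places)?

w_1 = (2, 0, 1); ‖w_1‖ = 2.2361, so q_1 = (0.8944, 0.0000, 0.4472).
q_1·w_2 = 0.8944·(-1) + 0.0000·(-4) + 0.4472·(-3) = -2.2361.
u_2 = w_2 + 2.2361·q_1 = (1.0000, -4.0000, -2.0000).
‖u_2‖ = 4.5826, so q_2 = (0.2182, -0.8729, -0.4364).

q_2 = (0.2182, -0.8729, -0.4364)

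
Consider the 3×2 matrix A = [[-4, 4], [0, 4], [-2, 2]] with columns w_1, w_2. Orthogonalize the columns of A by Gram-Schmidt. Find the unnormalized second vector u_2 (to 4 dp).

w_1 = (-4, 0, -2); ‖w_1‖ = 4.4721, so q_1 = (-0.8944, 0.0000, -0.4472).
q_1·w_2 = (-0.8944)·4 + 0.0000·4 + (-0.4472)·2 = -4.4721.
u_2 = w_2 + 4.4721·q_1 = (0.0000, 4.0000, 0.0000).

u_2 = (0.0000, 4.0000, 0.0000)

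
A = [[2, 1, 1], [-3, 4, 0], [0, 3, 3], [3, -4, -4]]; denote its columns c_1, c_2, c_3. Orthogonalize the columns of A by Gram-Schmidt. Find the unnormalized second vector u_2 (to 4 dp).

c_1 = (2, -3, 0, 3); ‖c_1‖ = 4.6904, so e_1 = (0.4264, -0.6396, 0.0000, 0.6396).
e_1·c_2 = 0.4264·1 + (-0.6396)·4 + 0.0000·3 + 0.6396·(-4) = -4.6904.
u_2 = c_2 + 4.6904·e_1 = (3.0000, 1.0000, 3.0000, -1.0000).

u_2 = (3.0000, 1.0000, 3.0000, -1.0000)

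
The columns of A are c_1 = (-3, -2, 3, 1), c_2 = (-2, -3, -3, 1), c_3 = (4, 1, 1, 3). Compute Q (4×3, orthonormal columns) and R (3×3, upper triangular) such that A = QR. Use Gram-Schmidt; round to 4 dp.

c_1 = (-3, -2, 3, 1); ‖c_1‖ = 4.7958, so e_1 = (-0.6255, -0.4170, 0.6255, 0.2085).
e_1·c_2 = (-0.6255)·(-2) + (-0.4170)·(-3) + 0.6255·(-3) + 0.2085·1 = 0.8341.
u_2 = c_2 − 0.8341·e_1 = (-1.4783, -2.6522, -3.5217, 0.8261).
‖u_2‖ = 4.7227, so e_2 = (-0.3130, -0.5616, -0.7457, 0.1749).
e_1·c_3 = (-0.6255)·4 + (-0.4170)·1 + 0.6255·1 + 0.2085·3 = -1.6681; e_2·c_3 = (-0.3130)·4 + (-0.5616)·1 + (-0.7457)·1 + 0.1749·3 = -2.0346.
u_3 = c_3 + 1.6681·e_1 + 2.0346·e_2 = (2.3197, -0.8382, 0.5263, 3.7037).
‖u_3‖ = 4.4808, so e_3 = (0.5177, -0.1871, 0.1175, 0.8266).

Q = [[-0.6255, -0.3130, 0.5177], [-0.4170, -0.5616, -0.1871], [0.6255, -0.7457, 0.1175], [0.2085, 0.1749, 0.8266]], R = [[4.7958, 0.8341, -1.6681], [0.0000, 4.7227, -2.0346], [0.0000, 0.0000, 4.4808]]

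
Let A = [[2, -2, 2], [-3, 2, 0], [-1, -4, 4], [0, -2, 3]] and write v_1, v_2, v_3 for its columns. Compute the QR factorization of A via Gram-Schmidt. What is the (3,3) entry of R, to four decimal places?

r_{33} = 1.5543

v_1 = (2, -3, -1, 0); ‖v_1‖ = 3.7417, so e_1 = (0.5345, -0.8018, -0.2673, 0.0000).
e_1·v_2 = 0.5345·(-2) + (-0.8018)·2 + (-0.2673)·(-4) + 0.0000·(-2) = -1.6036.
u_2 = v_2 + 1.6036·e_1 = (-1.1429, 0.7143, -4.4286, -2.0000).
‖u_2‖ = 5.0427, so e_2 = (-0.2266, 0.1416, -0.8782, -0.3966).
e_1·v_3 = 0.5345·2 + (-0.8018)·0 + (-0.2673)·4 + 0.0000·3 = 0.0000; e_2·v_3 = (-0.2266)·2 + 0.1416·0 + (-0.8782)·4 + (-0.3966)·3 = -5.1560.
u_3 = v_3 + 0.0000·e_1 + 5.1560·e_2 = (0.8315, 0.7303, -0.5281, 0.9551).
r_{33} = ‖u_3‖ = 1.5543.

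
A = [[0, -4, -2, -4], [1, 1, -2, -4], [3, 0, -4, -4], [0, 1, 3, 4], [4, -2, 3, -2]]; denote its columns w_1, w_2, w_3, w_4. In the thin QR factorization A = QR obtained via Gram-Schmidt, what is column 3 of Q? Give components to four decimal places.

q_1 = w_1/‖w_1‖ = (0, 1, 3, 0, 4)/5.0990 = (0.0000, 0.1961, 0.5883, 0.0000, 0.7845).
r_{12} = q_1·w_2 = -1.3728.
u_2 = w_2 + 1.3728·q_1 = (-4.0000, 1.2692, 0.8077, 1.0000, -0.9231).
‖u_2‖ = 4.4850, so q_2 = (-0.8919, 0.2830, 0.1801, 0.2230, -0.2058).
r_{13} = q_1·w_3 = -0.3922; r_{23} = q_2·w_3 = 0.5488.
u_3 = w_3 + 0.3922·q_1 − 0.5488·q_2 = (-1.5105, -2.0784, -3.8681, 2.8776, 3.4207).
‖u_3‖ = 6.4455, so q_3 = (-0.2344, -0.3225, -0.6001, 0.4465, 0.5307).

q_3 = (-0.2344, -0.3225, -0.6001, 0.4465, 0.5307)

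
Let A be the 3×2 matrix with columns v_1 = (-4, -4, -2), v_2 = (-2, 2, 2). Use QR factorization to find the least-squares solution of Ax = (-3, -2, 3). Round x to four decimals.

x = (0.4808, 0.8269)

q_1 = v_1/‖v_1‖ = (-4, -4, -2)/6.0000 = (-0.6667, -0.6667, -0.3333).
r_{12} = q_1·v_2 = -0.6667.
u_2 = v_2 + 0.6667·q_1 = (-2.4444, 1.5556, 1.7778).
‖u_2‖ = 3.3993, so q_2 = (-0.7191, 0.4576, 0.5230).
Qᵀb = (2.3333, 2.8110).
Back-substitute: x_2 = 2.8110/3.3993 = 0.8269.
x_1 = (2.3333 + 0.6667·0.8269)/6.0000 = 0.4808.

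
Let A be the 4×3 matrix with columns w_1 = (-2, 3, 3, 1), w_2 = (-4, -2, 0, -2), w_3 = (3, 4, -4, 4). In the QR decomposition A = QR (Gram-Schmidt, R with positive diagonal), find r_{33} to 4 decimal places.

r_{33} = 4.9152

w_1 = (-2, 3, 3, 1); ‖w_1‖ = 4.7958, so q_1 = (-0.4170, 0.6255, 0.6255, 0.2085).
q_1·w_2 = (-0.4170)·(-4) + 0.6255·(-2) + 0.6255·0 + 0.2085·(-2) = 0.0000.
u_2 = w_2 + 0.0000·q_1 = (-4.0000, -2.0000, 0.0000, -2.0000).
‖u_2‖ = 4.8990, so q_2 = (-0.8165, -0.4082, 0.0000, -0.4082).
q_1·w_3 = (-0.4170)·3 + 0.6255·4 + 0.6255·(-4) + 0.2085·4 = -0.4170; q_2·w_3 = (-0.8165)·3 + (-0.4082)·4 + 0.0000·(-4) + (-0.4082)·4 = -5.7155.
u_3 = w_3 + 0.4170·q_1 + 5.7155·q_2 = (-1.8406, 1.9275, -3.7391, 1.7536).
r_{33} = ‖u_3‖ = 4.9152.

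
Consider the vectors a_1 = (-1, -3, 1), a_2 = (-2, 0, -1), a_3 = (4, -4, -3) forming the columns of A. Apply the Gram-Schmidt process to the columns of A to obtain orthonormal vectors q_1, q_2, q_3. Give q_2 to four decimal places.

a_1 = (-1, -3, 1); ‖a_1‖ = 3.3166, so q_1 = (-0.3015, -0.9045, 0.3015).
q_1·a_2 = (-0.3015)·(-2) + (-0.9045)·0 + 0.3015·(-1) = 0.3015.
u_2 = a_2 − 0.3015·q_1 = (-1.9091, 0.2727, -1.0909).
‖u_2‖ = 2.2156, so q_2 = (-0.8616, 0.1231, -0.4924).

q_2 = (-0.8616, 0.1231, -0.4924)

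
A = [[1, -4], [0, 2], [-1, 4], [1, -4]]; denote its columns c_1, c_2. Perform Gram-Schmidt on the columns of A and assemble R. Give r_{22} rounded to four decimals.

r_{22} = 2.0000

c_1 = (1, 0, -1, 1); ‖c_1‖ = 1.7321, so e_1 = (0.5774, 0.0000, -0.5774, 0.5774).
e_1·c_2 = 0.5774·(-4) + 0.0000·2 + (-0.5774)·4 + 0.5774·(-4) = -6.9282.
u_2 = c_2 + 6.9282·e_1 = (0.0000, 2.0000, 0.0000, 0.0000).
r_{22} = ‖u_2‖ = 2.0000.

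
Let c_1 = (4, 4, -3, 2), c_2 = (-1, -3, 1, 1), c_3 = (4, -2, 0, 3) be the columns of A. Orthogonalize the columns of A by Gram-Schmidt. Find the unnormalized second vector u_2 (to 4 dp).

u_2 = (0.5111, -1.4889, -0.1333, 1.7556)

c_1 = (4, 4, -3, 2); ‖c_1‖ = 6.7082, so e_1 = (0.5963, 0.5963, -0.4472, 0.2981).
e_1·c_2 = 0.5963·(-1) + 0.5963·(-3) + (-0.4472)·1 + 0.2981·1 = -2.5342.
u_2 = c_2 + 2.5342·e_1 = (0.5111, -1.4889, -0.1333, 1.7556).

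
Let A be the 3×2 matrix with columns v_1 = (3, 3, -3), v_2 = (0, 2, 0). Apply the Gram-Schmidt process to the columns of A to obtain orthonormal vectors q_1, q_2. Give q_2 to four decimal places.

q_2 = (-0.4082, 0.8165, 0.4082)

q_1 = v_1/‖v_1‖ = (3, 3, -3)/5.1962 = (0.5774, 0.5774, -0.5774).
r_{12} = q_1·v_2 = 1.1547.
u_2 = v_2 − 1.1547·q_1 = (-0.6667, 1.3333, 0.6667).
‖u_2‖ = 1.6330, so q_2 = (-0.4082, 0.8165, 0.4082).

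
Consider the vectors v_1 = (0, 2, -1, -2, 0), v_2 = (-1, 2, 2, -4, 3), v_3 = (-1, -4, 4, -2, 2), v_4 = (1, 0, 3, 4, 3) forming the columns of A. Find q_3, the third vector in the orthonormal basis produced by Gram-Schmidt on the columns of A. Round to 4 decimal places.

q_3 = (0.0146, -0.6650, -0.0454, -0.6423, -0.3779)

v_1 = (0, 2, -1, -2, 0); ‖v_1‖ = 3.0000, so q_1 = (0.0000, 0.6667, -0.3333, -0.6667, 0.0000).
q_1·v_2 = 0.0000·(-1) + 0.6667·2 + (-0.3333)·2 + (-0.6667)·(-4) + 0.0000·3 = 3.3333.
u_2 = v_2 − 3.3333·q_1 = (-1.0000, -0.2222, 3.1111, -1.7778, 3.0000).
‖u_2‖ = 4.7842, so q_2 = (-0.2090, -0.0464, 0.6503, -0.3716, 0.6271).
q_1·v_3 = 0.0000·(-1) + 0.6667·(-4) + (-0.3333)·4 + (-0.6667)·(-2) + 0.0000·2 = -2.6667; q_2·v_3 = (-0.2090)·(-1) + (-0.0464)·(-4) + 0.6503·4 + (-0.3716)·(-2) + 0.6271·2 = 4.9933.
u_3 = v_3 + 2.6667·q_1 − 4.9933·q_2 = (0.0437, -1.9903, -0.1359, -1.9223, -1.1311).
‖u_3‖ = 2.9927, so q_3 = (0.0146, -0.6650, -0.0454, -0.6423, -0.3779).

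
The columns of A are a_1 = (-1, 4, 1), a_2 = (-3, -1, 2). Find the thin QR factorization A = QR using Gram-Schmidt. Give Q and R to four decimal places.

a_1 = (-1, 4, 1); ‖a_1‖ = 4.2426, so e_1 = (-0.2357, 0.9428, 0.2357).
e_1·a_2 = (-0.2357)·(-3) + 0.9428·(-1) + 0.2357·2 = 0.2357.
u_2 = a_2 − 0.2357·e_1 = (-2.9444, -1.2222, 1.9444).
‖u_2‖ = 3.7342, so e_2 = (-0.7885, -0.3273, 0.5207).

Q = [[-0.2357, -0.7885], [0.9428, -0.3273], [0.2357, 0.5207]], R = [[4.2426, 0.2357], [0.0000, 3.7342]]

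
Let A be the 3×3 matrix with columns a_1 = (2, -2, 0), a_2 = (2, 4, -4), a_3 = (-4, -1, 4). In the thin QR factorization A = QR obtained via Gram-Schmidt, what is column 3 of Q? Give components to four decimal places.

a_1 = (2, -2, 0); ‖a_1‖ = 2.8284, so e_1 = (0.7071, -0.7071, 0.0000).
e_1·a_2 = 0.7071·2 + (-0.7071)·4 + 0.0000·(-4) = -1.4142.
u_2 = a_2 + 1.4142·e_1 = (3.0000, 3.0000, -4.0000).
‖u_2‖ = 5.8310, so e_2 = (0.5145, 0.5145, -0.6860).
e_1·a_3 = 0.7071·(-4) + (-0.7071)·(-1) + 0.0000·4 = -2.1213; e_2·a_3 = 0.5145·(-4) + 0.5145·(-1) + (-0.6860)·4 = -5.3165.
u_3 = a_3 + 2.1213·e_1 + 5.3165·e_2 = (0.2353, 0.2353, 0.3529).
‖u_3‖ = 0.4851, so e_3 = (0.4851, 0.4851, 0.7276).

e_3 = (0.4851, 0.4851, 0.7276)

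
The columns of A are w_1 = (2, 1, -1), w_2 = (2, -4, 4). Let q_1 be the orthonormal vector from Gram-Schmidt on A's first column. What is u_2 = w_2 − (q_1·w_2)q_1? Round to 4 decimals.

q_1 = w_1/‖w_1‖ = (2, 1, -1)/2.4495 = (0.8165, 0.4082, -0.4082).
r_{12} = q_1·w_2 = -1.6330.
u_2 = w_2 + 1.6330·q_1 = (3.3333, -3.3333, 3.3333).

u_2 = (3.3333, -3.3333, 3.3333)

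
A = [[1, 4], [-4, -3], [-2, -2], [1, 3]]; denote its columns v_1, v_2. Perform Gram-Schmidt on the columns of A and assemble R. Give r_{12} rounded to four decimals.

e_1 = v_1/‖v_1‖ = (1, -4, -2, 1)/4.6904 = (0.2132, -0.8528, -0.4264, 0.2132).
r_{12} = e_1·v_2 = 4.9036.

r_{12} = 4.9036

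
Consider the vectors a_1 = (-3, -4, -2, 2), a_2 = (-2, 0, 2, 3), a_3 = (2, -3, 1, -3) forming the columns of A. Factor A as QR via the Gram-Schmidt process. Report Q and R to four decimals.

a_1 = (-3, -4, -2, 2); ‖a_1‖ = 5.7446, so q_1 = (-0.5222, -0.6963, -0.3482, 0.3482).
q_1·a_2 = (-0.5222)·(-2) + (-0.6963)·0 + (-0.3482)·2 + 0.3482·3 = 1.3926.
u_2 = a_2 − 1.3926·q_1 = (-1.2727, 0.9697, 2.4848, 2.5152).
‖u_2‖ = 3.8808, so q_2 = (-0.3280, 0.2499, 0.6403, 0.6481).
q_1·a_3 = (-0.5222)·2 + (-0.6963)·(-3) + (-0.3482)·1 + 0.3482·(-3) = -0.3482; q_2·a_3 = (-0.3280)·2 + 0.2499·(-3) + 0.6403·1 + 0.6481·(-3) = -2.7095.
u_3 = a_3 + 0.3482·q_1 + 2.7095·q_2 = (0.9296, -2.5654, 2.6137, -1.1227).
‖u_3‖ = 3.9417, so q_3 = (0.2358, -0.6508, 0.6631, -0.2848).

Q = [[-0.5222, -0.3280, 0.2358], [-0.6963, 0.2499, -0.6508], [-0.3482, 0.6403, 0.6631], [0.3482, 0.6481, -0.2848]], R = [[5.7446, 1.3926, -0.3482], [0.0000, 3.8808, -2.7095], [0.0000, 0.0000, 3.9417]]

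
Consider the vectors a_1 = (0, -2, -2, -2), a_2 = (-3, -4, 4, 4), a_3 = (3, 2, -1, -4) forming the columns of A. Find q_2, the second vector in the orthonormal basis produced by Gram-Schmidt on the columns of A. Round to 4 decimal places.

q_2 = (-0.4174, -0.7420, 0.3710, 0.3710)

q_1 = a_1/‖a_1‖ = (0, -2, -2, -2)/3.4641 = (0.0000, -0.5774, -0.5774, -0.5774).
r_{12} = q_1·a_2 = -2.3094.
u_2 = a_2 + 2.3094·q_1 = (-3.0000, -5.3333, 2.6667, 2.6667).
‖u_2‖ = 7.1880, so q_2 = (-0.4174, -0.7420, 0.3710, 0.3710).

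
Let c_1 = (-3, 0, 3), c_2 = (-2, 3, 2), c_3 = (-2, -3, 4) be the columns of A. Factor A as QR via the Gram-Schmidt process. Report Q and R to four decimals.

q_1 = c_1/‖c_1‖ = (-3, 0, 3)/4.2426 = (-0.7071, 0.0000, 0.7071).
r_{12} = q_1·c_2 = 2.8284.
u_2 = c_2 − 2.8284·q_1 = (0.0000, 3.0000, 0.0000).
‖u_2‖ = 3.0000, so q_2 = (0.0000, 1.0000, 0.0000).
r_{13} = q_1·c_3 = 4.2426; r_{23} = q_2·c_3 = -3.0000.
u_3 = c_3 − 4.2426·q_1 + 3.0000·q_2 = (1.0000, 0.0000, 1.0000).
‖u_3‖ = 1.4142, so q_3 = (0.7071, 0.0000, 0.7071).

Q = [[-0.7071, 0.0000, 0.7071], [0.0000, 1.0000, 0.0000], [0.7071, 0.0000, 0.7071]], R = [[4.2426, 2.8284, 4.2426], [0.0000, 3.0000, -3.0000], [0.0000, 0.0000, 1.4142]]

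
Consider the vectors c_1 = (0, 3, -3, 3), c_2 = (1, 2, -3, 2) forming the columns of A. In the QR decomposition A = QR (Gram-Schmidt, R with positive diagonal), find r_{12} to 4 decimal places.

r_{12} = 4.0415

q_1 = c_1/‖c_1‖ = (0, 3, -3, 3)/5.1962 = (0.0000, 0.5774, -0.5774, 0.5774).
r_{12} = q_1·c_2 = 4.0415.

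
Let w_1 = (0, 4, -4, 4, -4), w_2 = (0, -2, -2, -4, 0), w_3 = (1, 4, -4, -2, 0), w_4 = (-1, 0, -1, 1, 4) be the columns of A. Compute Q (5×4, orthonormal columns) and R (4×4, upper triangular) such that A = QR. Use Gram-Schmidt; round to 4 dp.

w_1 = (0, 4, -4, 4, -4); ‖w_1‖ = 8.0000, so e_1 = (0.0000, 0.5000, -0.5000, 0.5000, -0.5000).
e_1·w_2 = 0.0000·0 + 0.5000·(-2) + (-0.5000)·(-2) + 0.5000·(-4) + (-0.5000)·0 = -2.0000.
u_2 = w_2 + 2.0000·e_1 = (0.0000, -1.0000, -3.0000, -3.0000, -1.0000).
‖u_2‖ = 4.4721, so e_2 = (0.0000, -0.2236, -0.6708, -0.6708, -0.2236).
e_1·w_3 = 0.0000·1 + 0.5000·4 + (-0.5000)·(-4) + 0.5000·(-2) + (-0.5000)·0 = 3.0000; e_2·w_3 = 0.0000·1 + (-0.2236)·4 + (-0.6708)·(-4) + (-0.6708)·(-2) + (-0.2236)·0 = 3.1305.
u_3 = w_3 − 3.0000·e_1 − 3.1305·e_2 = (1.0000, 3.2000, -0.4000, -1.4000, 2.2000).
‖u_3‖ = 4.2661, so e_3 = (0.2344, 0.7501, -0.0938, -0.3282, 0.5157).
e_1·w_4 = 0.0000·(-1) + 0.5000·0 + (-0.5000)·(-1) + 0.5000·1 + (-0.5000)·4 = -1.0000; e_2·w_4 = 0.0000·(-1) + (-0.2236)·0 + (-0.6708)·(-1) + (-0.6708)·1 + (-0.2236)·4 = -0.8944; e_3·w_4 = 0.2344·(-1) + 0.7501·0 + (-0.0938)·(-1) + (-0.3282)·1 + 0.5157·4 = 1.5939.
u_4 = w_4 + 1.0000·e_1 + 0.8944·e_2 − 1.5939·e_3 = (-1.3736, -0.8956, -1.9505, 1.4231, 2.4780).
‖u_4‖ = 3.8288, so e_4 = (-0.3588, -0.2339, -0.5094, 0.3717, 0.6472).

Q = [[0.0000, 0.0000, 0.2344, -0.3588], [0.5000, -0.2236, 0.7501, -0.2339], [-0.5000, -0.6708, -0.0938, -0.5094], [0.5000, -0.6708, -0.3282, 0.3717], [-0.5000, -0.2236, 0.5157, 0.6472]], R = [[8.0000, -2.0000, 3.0000, -1.0000], [0.0000, 4.4721, 3.1305, -0.8944], [0.0000, 0.0000, 4.2661, 1.5939], [0.0000, 0.0000, 0.0000, 3.8288]]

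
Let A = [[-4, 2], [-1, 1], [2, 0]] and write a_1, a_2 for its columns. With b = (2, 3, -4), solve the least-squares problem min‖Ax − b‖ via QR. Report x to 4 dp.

a_1 = (-4, -1, 2); ‖a_1‖ = 4.5826, so q_1 = (-0.8729, -0.2182, 0.4364).
q_1·a_2 = (-0.8729)·2 + (-0.2182)·1 + 0.4364·0 = -1.9640.
u_2 = a_2 + 1.9640·q_1 = (0.2857, 0.5714, 0.8571).
‖u_2‖ = 1.0690, so q_2 = (0.2673, 0.5345, 0.8018).
Qᵀb = (-4.1461, -1.0690).
Back-substitute: x_2 = -1.0690/1.0690 = -1.0000.
x_1 = (-4.1461 + 1.9640·(-1.0000))/4.5826 = -1.3333.

x = (-1.3333, -1.0000)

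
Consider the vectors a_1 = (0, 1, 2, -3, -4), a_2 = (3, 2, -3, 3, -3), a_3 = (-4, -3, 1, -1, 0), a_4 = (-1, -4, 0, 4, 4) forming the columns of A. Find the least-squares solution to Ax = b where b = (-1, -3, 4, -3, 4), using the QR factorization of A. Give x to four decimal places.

a_1 = (0, 1, 2, -3, -4); ‖a_1‖ = 5.4772, so q_1 = (0.0000, 0.1826, 0.3651, -0.5477, -0.7303).
q_1·a_2 = 0.0000·3 + 0.1826·2 + 0.3651·(-3) + (-0.5477)·3 + (-0.7303)·(-3) = -0.1826.
u_2 = a_2 + 0.1826·q_1 = (3.0000, 2.0333, -2.9333, 2.9000, -3.1333).
‖u_2‖ = 6.3219, so q_2 = (0.4745, 0.3216, -0.4640, 0.4587, -0.4956).
q_1·a_3 = 0.0000·(-4) + 0.1826·(-3) + 0.3651·1 + (-0.5477)·(-1) + (-0.7303)·0 = 0.3651; q_2·a_3 = 0.4745·(-4) + 0.3216·(-3) + (-0.4640)·1 + 0.4587·(-1) + (-0.4956)·0 = -3.7858.
u_3 = a_3 − 0.3651·q_1 + 3.7858·q_2 = (-2.2035, -1.8490, -0.8899, 0.9366, -1.6097).
‖u_3‖ = 3.5404, so q_3 = (-0.6224, -0.5223, -0.2514, 0.2645, -0.4547).
q_1·a_4 = 0.0000·(-1) + 0.1826·(-4) + 0.3651·0 + (-0.5477)·4 + (-0.7303)·4 = -5.8424; q_2·a_4 = 0.4745·(-1) + 0.3216·(-4) + (-0.4640)·0 + 0.4587·4 + (-0.4956)·4 = -1.9087; q_3·a_4 = (-0.6224)·(-1) + (-0.5223)·(-4) + (-0.2514)·0 + 0.2645·4 + (-0.4547)·4 = 1.9510.
u_4 = a_4 + 5.8424·q_1 + 1.9087·q_2 − 1.9510·q_3 = (1.1200, -1.3005, 1.7381, 1.1594, -0.3256).
‖u_4‖ = 2.7234, so q_4 = (0.4113, -0.4775, 0.6382, 0.4257, -0.1196).
Qᵀb = (-0.3651, -6.6541, -1.4285, 1.8187).
Back-substitute: x_4 = 1.8187/2.7234 = 0.6678.
x_3 = (-1.4285 − 1.9510·0.6678)/3.5404 = -0.7715.
x_2 = (-6.6541 + 3.7858·(-0.7715) + 1.9087·0.6678)/6.3219 = -1.3129.
x_1 = (-0.3651 + 0.1826·(-1.3129) − 0.3651·(-0.7715) + 5.8424·0.6678)/5.4772 = 0.6533.

x = (0.6533, -1.3129, -0.7715, 0.6678)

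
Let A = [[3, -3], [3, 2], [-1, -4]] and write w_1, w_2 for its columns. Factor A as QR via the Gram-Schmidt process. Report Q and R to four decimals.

Q = [[0.6882, -0.5869], [0.6882, 0.3424], [-0.2294, -0.7337]], R = [[4.3589, 0.2294], [0.0000, 5.3803]]

e_1 = w_1/‖w_1‖ = (3, 3, -1)/4.3589 = (0.6882, 0.6882, -0.2294).
r_{12} = e_1·w_2 = 0.2294.
u_2 = w_2 − 0.2294·e_1 = (-3.1579, 1.8421, -3.9474).
‖u_2‖ = 5.3803, so e_2 = (-0.5869, 0.3424, -0.7337).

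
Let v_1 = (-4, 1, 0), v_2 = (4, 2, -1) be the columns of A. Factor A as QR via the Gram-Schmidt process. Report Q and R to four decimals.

Q = [[-0.9701, 0.2294], [0.2425, 0.9175], [0.0000, -0.3249]], R = [[4.1231, -3.3955], [0.0000, 3.0774]]

v_1 = (-4, 1, 0); ‖v_1‖ = 4.1231, so e_1 = (-0.9701, 0.2425, 0.0000).
e_1·v_2 = (-0.9701)·4 + 0.2425·2 + 0.0000·(-1) = -3.3955.
u_2 = v_2 + 3.3955·e_1 = (0.7059, 2.8235, -1.0000).
‖u_2‖ = 3.0774, so e_2 = (0.2294, 0.9175, -0.3249).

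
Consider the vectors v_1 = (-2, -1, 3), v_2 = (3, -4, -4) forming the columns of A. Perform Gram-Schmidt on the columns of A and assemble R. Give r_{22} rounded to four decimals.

v_1 = (-2, -1, 3); ‖v_1‖ = 3.7417, so q_1 = (-0.5345, -0.2673, 0.8018).
q_1·v_2 = (-0.5345)·3 + (-0.2673)·(-4) + 0.8018·(-4) = -3.7417.
u_2 = v_2 + 3.7417·q_1 = (1.0000, -5.0000, -1.0000).
r_{22} = ‖u_2‖ = 5.1962.

r_{22} = 5.1962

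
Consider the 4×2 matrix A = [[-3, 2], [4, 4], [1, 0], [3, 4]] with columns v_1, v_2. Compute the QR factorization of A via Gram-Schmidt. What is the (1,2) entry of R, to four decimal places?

r_{12} = 3.7187

q_1 = v_1/‖v_1‖ = (-3, 4, 1, 3)/5.9161 = (-0.5071, 0.6761, 0.1690, 0.5071).
r_{12} = q_1·v_2 = 3.7187.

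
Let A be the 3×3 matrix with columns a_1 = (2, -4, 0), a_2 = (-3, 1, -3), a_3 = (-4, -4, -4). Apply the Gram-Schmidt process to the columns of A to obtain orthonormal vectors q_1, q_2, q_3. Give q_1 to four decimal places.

a_1 = (2, -4, 0); ‖a_1‖ = 4.4721, so q_1 = (0.4472, -0.8944, 0.0000).

q_1 = (0.4472, -0.8944, 0.0000)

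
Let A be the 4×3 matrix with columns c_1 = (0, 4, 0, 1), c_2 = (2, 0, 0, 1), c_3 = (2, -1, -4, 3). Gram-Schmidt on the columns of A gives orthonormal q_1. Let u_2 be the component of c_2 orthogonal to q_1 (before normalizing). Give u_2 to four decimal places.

q_1 = c_1/‖c_1‖ = (0, 4, 0, 1)/4.1231 = (0.0000, 0.9701, 0.0000, 0.2425).
r_{12} = q_1·c_2 = 0.2425.
u_2 = c_2 − 0.2425·q_1 = (2.0000, -0.2353, 0.0000, 0.9412).

u_2 = (2.0000, -0.2353, 0.0000, 0.9412)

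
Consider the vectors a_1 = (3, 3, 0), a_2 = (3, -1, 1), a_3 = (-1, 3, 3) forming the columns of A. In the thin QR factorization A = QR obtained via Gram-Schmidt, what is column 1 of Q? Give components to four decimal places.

e_1 = (0.7071, 0.7071, 0.0000)

a_1 = (3, 3, 0); ‖a_1‖ = 4.2426, so e_1 = (0.7071, 0.7071, 0.0000).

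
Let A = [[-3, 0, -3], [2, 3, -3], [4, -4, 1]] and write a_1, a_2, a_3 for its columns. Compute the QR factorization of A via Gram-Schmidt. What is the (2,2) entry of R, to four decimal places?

r_{22} = 4.6424

e_1 = a_1/‖a_1‖ = (-3, 2, 4)/5.3852 = (-0.5571, 0.3714, 0.7428).
r_{12} = e_1·a_2 = -1.8570.
u_2 = a_2 + 1.8570·e_1 = (-1.0345, 3.6897, -2.6207).
r_{22} = ‖u_2‖ = 4.6424.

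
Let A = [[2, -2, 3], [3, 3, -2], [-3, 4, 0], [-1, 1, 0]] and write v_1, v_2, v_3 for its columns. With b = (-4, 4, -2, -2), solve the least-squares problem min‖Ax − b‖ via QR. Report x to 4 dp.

v_1 = (2, 3, -3, -1); ‖v_1‖ = 4.7958, so q_1 = (0.4170, 0.6255, -0.6255, -0.2085).
q_1·v_2 = 0.4170·(-2) + 0.6255·3 + (-0.6255)·4 + (-0.2085)·1 = -1.6681.
u_2 = v_2 + 1.6681·q_1 = (-1.3043, 4.0435, 2.9565, 0.6522).
‖u_2‖ = 5.2170, so q_2 = (-0.2500, 0.7751, 0.5667, 0.1250).
q_1·v_3 = 0.4170·3 + 0.6255·(-2) + (-0.6255)·0 + (-0.2085)·0 = 0.0000; q_2·v_3 = (-0.2500)·3 + 0.7751·(-2) + 0.5667·0 + 0.1250·0 = -2.3002.
u_3 = v_3 + 0.0000·q_1 + 2.3002·q_2 = (2.4249, -0.2173, 1.3035, 0.2875).
‖u_3‖ = 2.7766, so q_3 = (0.8734, -0.0782, 0.4695, 0.1036).
Qᵀb = (2.5022, 2.7169, -4.9525).
Back-substitute: x_3 = -4.9525/2.7766 = -1.7837.
x_2 = (2.7169 + 2.3002·(-1.7837))/5.2170 = -0.2656.
x_1 = (2.5022 + 1.6681·(-0.2656) + 0.0000·(-1.7837))/4.7958 = 0.4293.

x = (0.4293, -0.2656, -1.7837)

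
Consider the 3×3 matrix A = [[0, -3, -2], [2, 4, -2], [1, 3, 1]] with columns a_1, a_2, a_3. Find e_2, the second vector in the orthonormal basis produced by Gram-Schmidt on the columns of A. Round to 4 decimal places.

a_1 = (0, 2, 1); ‖a_1‖ = 2.2361, so e_1 = (0.0000, 0.8944, 0.4472).
e_1·a_2 = 0.0000·(-3) + 0.8944·4 + 0.4472·3 = 4.9193.
u_2 = a_2 − 4.9193·e_1 = (-3.0000, -0.4000, 0.8000).
‖u_2‖ = 3.1305, so e_2 = (-0.9583, -0.1278, 0.2556).

e_2 = (-0.9583, -0.1278, 0.2556)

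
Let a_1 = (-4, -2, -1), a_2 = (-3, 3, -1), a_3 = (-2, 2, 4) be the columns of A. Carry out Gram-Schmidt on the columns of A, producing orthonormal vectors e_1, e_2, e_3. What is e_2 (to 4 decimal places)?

e_2 = (-0.4082, 0.8981, -0.1633)

e_1 = a_1/‖a_1‖ = (-4, -2, -1)/4.5826 = (-0.8729, -0.4364, -0.2182).
r_{12} = e_1·a_2 = 1.5275.
u_2 = a_2 − 1.5275·e_1 = (-1.6667, 3.6667, -0.6667).
‖u_2‖ = 4.0825, so e_2 = (-0.4082, 0.8981, -0.1633).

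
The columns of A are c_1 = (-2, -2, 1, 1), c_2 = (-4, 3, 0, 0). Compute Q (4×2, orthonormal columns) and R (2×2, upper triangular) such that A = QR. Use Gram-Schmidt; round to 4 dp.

c_1 = (-2, -2, 1, 1); ‖c_1‖ = 3.1623, so q_1 = (-0.6325, -0.6325, 0.3162, 0.3162).
q_1·c_2 = (-0.6325)·(-4) + (-0.6325)·3 + 0.3162·0 + 0.3162·0 = 0.6325.
u_2 = c_2 − 0.6325·q_1 = (-3.6000, 3.4000, -0.2000, -0.2000).
‖u_2‖ = 4.9598, so q_2 = (-0.7258, 0.6855, -0.0403, -0.0403).

Q = [[-0.6325, -0.7258], [-0.6325, 0.6855], [0.3162, -0.0403], [0.3162, -0.0403]], R = [[3.1623, 0.6325], [0.0000, 4.9598]]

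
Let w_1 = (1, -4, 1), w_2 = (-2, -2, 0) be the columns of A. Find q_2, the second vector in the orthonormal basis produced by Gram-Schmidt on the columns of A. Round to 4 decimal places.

q_2 = (-0.9526, -0.2722, -0.1361)

w_1 = (1, -4, 1); ‖w_1‖ = 4.2426, so q_1 = (0.2357, -0.9428, 0.2357).
q_1·w_2 = 0.2357·(-2) + (-0.9428)·(-2) + 0.2357·0 = 1.4142.
u_2 = w_2 − 1.4142·q_1 = (-2.3333, -0.6667, -0.3333).
‖u_2‖ = 2.4495, so q_2 = (-0.9526, -0.2722, -0.1361).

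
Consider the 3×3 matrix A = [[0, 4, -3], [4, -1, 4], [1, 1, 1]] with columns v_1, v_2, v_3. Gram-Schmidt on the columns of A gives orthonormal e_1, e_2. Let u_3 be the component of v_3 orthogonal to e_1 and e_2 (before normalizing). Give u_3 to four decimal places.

u_3 = (-0.2525, -0.2020, 0.8081)

e_1 = v_1/‖v_1‖ = (0, 4, 1)/4.1231 = (0.0000, 0.9701, 0.2425).
r_{12} = e_1·v_2 = -0.7276.
u_2 = v_2 + 0.7276·e_1 = (4.0000, -0.2941, 1.1765).
‖u_2‖ = 4.1798, so e_2 = (0.9570, -0.0704, 0.2815).
r_{13} = e_1·v_3 = 4.1231; r_{23} = e_2·v_3 = -2.8710.
u_3 = v_3 − 4.1231·e_1 + 2.8710·e_2 = (-0.2525, -0.2020, 0.8081).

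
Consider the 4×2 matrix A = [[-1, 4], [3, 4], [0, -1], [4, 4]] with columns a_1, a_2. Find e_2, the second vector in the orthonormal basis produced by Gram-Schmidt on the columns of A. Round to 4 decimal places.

e_2 = (0.9502, 0.2375, -0.1930, 0.0594)

e_1 = a_1/‖a_1‖ = (-1, 3, 0, 4)/5.0990 = (-0.1961, 0.5883, 0.0000, 0.7845).
r_{12} = e_1·a_2 = 4.7068.
u_2 = a_2 − 4.7068·e_1 = (4.9231, 1.2308, -1.0000, 0.3077).
‖u_2‖ = 5.1813, so e_2 = (0.9502, 0.2375, -0.1930, 0.0594).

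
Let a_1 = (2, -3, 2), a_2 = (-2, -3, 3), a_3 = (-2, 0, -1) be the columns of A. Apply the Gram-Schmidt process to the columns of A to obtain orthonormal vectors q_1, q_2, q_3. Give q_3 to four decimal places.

q_1 = a_1/‖a_1‖ = (2, -3, 2)/4.1231 = (0.4851, -0.7276, 0.4851).
r_{12} = q_1·a_2 = 2.6679.
u_2 = a_2 − 2.6679·q_1 = (-3.2941, -1.0588, 1.7059).
‖u_2‖ = 3.8578, so q_2 = (-0.8539, -0.2745, 0.4422).
r_{13} = q_1·a_3 = -1.4552; r_{23} = q_2·a_3 = 1.2656.
u_3 = a_3 + 1.4552·q_1 − 1.2656·q_2 = (-0.2134, -0.7115, -0.8538).
‖u_3‖ = 1.1317, so q_3 = (-0.1886, -0.6287, -0.7544).

q_3 = (-0.1886, -0.6287, -0.7544)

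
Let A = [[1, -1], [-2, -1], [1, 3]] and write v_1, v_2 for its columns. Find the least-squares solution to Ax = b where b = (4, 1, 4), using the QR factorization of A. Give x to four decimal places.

x = (0.7600, 0.3600)

v_1 = (1, -2, 1); ‖v_1‖ = 2.4495, so q_1 = (0.4082, -0.8165, 0.4082).
q_1·v_2 = 0.4082·(-1) + (-0.8165)·(-1) + 0.4082·3 = 1.6330.
u_2 = v_2 − 1.6330·q_1 = (-1.6667, 0.3333, 2.3333).
‖u_2‖ = 2.8868, so q_2 = (-0.5774, 0.1155, 0.8083).
Qᵀb = (2.4495, 1.0392).
Back-substitute: x_2 = 1.0392/2.8868 = 0.3600.
x_1 = (2.4495 − 1.6330·0.3600)/2.4495 = 0.7600.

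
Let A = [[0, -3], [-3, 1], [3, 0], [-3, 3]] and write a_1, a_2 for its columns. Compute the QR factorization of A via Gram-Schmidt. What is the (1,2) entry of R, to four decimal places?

r_{12} = -2.3094

a_1 = (0, -3, 3, -3); ‖a_1‖ = 5.1962, so e_1 = (0.0000, -0.5774, 0.5774, -0.5774).
r_{12} = e_1·a_2 = -2.3094.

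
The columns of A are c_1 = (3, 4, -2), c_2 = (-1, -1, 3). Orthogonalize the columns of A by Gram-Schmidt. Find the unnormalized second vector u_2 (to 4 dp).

q_1 = c_1/‖c_1‖ = (3, 4, -2)/5.3852 = (0.5571, 0.7428, -0.3714).
r_{12} = q_1·c_2 = -2.4140.
u_2 = c_2 + 2.4140·q_1 = (0.3448, 0.7931, 2.1034).

u_2 = (0.3448, 0.7931, 2.1034)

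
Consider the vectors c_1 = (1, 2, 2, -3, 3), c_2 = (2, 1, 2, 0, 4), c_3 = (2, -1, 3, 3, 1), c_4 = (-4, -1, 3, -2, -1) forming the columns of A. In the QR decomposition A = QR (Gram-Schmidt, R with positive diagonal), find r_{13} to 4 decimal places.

r_{13} = 0.0000

c_1 = (1, 2, 2, -3, 3); ‖c_1‖ = 5.1962, so q_1 = (0.1925, 0.3849, 0.3849, -0.5774, 0.5774).
r_{13} = q_1·c_3 = 0.0000.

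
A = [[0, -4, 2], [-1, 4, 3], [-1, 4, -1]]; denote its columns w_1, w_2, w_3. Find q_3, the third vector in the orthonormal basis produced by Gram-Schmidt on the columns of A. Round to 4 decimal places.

q_1 = w_1/‖w_1‖ = (0, -1, -1)/1.4142 = (0.0000, -0.7071, -0.7071).
r_{12} = q_1·w_2 = -5.6569.
u_2 = w_2 + 5.6569·q_1 = (-4.0000, 0.0000, 0.0000).
‖u_2‖ = 4.0000, so q_2 = (-1.0000, 0.0000, 0.0000).
r_{13} = q_1·w_3 = -1.4142; r_{23} = q_2·w_3 = -2.0000.
u_3 = w_3 + 1.4142·q_1 + 2.0000·q_2 = (0.0000, 2.0000, -2.0000).
‖u_3‖ = 2.8284, so q_3 = (0.0000, 0.7071, -0.7071).

q_3 = (0.0000, 0.7071, -0.7071)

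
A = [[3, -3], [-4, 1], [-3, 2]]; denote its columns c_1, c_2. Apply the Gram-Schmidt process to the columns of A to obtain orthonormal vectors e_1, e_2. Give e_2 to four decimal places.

c_1 = (3, -4, -3); ‖c_1‖ = 5.8310, so e_1 = (0.5145, -0.6860, -0.5145).
e_1·c_2 = 0.5145·(-3) + (-0.6860)·1 + (-0.5145)·2 = -3.2585.
u_2 = c_2 + 3.2585·e_1 = (-1.3235, -1.2353, 0.3235).
‖u_2‖ = 1.8391, so e_2 = (-0.7197, -0.6717, 0.1759).

e_2 = (-0.7197, -0.6717, 0.1759)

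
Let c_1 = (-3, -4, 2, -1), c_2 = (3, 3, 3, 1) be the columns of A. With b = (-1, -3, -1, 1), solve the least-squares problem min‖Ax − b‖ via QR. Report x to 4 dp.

q_1 = c_1/‖c_1‖ = (-3, -4, 2, -1)/5.4772 = (-0.5477, -0.7303, 0.3651, -0.1826).
r_{12} = q_1·c_2 = -2.9212.
u_2 = c_2 + 2.9212·q_1 = (1.4000, 0.8667, 4.0667, 0.4667).
‖u_2‖ = 4.4121, so q_2 = (0.3173, 0.1964, 0.9217, 0.1058).
Qᵀb = (2.1909, -1.7225).
Back-substitute: x_2 = -1.7225/4.4121 = -0.3904.
x_1 = (2.1909 + 2.9212·(-0.3904))/5.4772 = 0.1918.

x = (0.1918, -0.3904)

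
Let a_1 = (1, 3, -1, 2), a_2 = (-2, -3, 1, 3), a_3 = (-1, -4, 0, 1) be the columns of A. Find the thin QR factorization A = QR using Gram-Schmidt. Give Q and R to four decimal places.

a_1 = (1, 3, -1, 2); ‖a_1‖ = 3.8730, so e_1 = (0.2582, 0.7746, -0.2582, 0.5164).
e_1·a_2 = 0.2582·(-2) + 0.7746·(-3) + (-0.2582)·1 + 0.5164·3 = -1.5492.
u_2 = a_2 + 1.5492·e_1 = (-1.6000, -1.8000, 0.6000, 3.8000).
‖u_2‖ = 4.5387, so e_2 = (-0.3525, -0.3966, 0.1322, 0.8372).
e_1·a_3 = 0.2582·(-1) + 0.7746·(-4) + (-0.2582)·0 + 0.5164·1 = -2.8402; e_2·a_3 = (-0.3525)·(-1) + (-0.3966)·(-4) + 0.1322·0 + 0.8372·1 = 2.7761.
u_3 = a_3 + 2.8402·e_1 − 2.7761·e_2 = (0.7120, -0.6990, -1.1003, 0.1424).
‖u_3‖ = 1.4922, so e_3 = (0.4771, -0.4685, -0.7374, 0.0954).

Q = [[0.2582, -0.3525, 0.4771], [0.7746, -0.3966, -0.4685], [-0.2582, 0.1322, -0.7374], [0.5164, 0.8372, 0.0954]], R = [[3.8730, -1.5492, -2.8402], [0.0000, 4.5387, 2.7761], [0.0000, 0.0000, 1.4922]]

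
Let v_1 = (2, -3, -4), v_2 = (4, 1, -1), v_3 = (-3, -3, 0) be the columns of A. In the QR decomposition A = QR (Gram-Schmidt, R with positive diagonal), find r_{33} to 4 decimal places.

e_1 = v_1/‖v_1‖ = (2, -3, -4)/5.3852 = (0.3714, -0.5571, -0.7428).
r_{12} = e_1·v_2 = 1.6713.
u_2 = v_2 − 1.6713·e_1 = (3.3793, 1.9310, 0.2414).
‖u_2‖ = 3.8996, so e_2 = (0.8666, 0.4952, 0.0619).
r_{13} = e_1·v_3 = 0.5571; r_{23} = e_2·v_3 = -4.0853.
u_3 = v_3 − 0.5571·e_1 + 4.0853·e_2 = (0.3333, -0.6667, 0.6667).
r_{33} = ‖u_3‖ = 1.0000.

r_{33} = 1.0000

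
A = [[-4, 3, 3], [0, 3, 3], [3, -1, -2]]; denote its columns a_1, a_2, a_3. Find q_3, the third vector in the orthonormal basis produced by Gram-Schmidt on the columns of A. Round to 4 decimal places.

q_3 = (-0.5692, 0.3162, -0.7589)

q_1 = a_1/‖a_1‖ = (-4, 0, 3)/5.0000 = (-0.8000, 0.0000, 0.6000).
r_{12} = q_1·a_2 = -3.0000.
u_2 = a_2 + 3.0000·q_1 = (0.6000, 3.0000, 0.8000).
‖u_2‖ = 3.1623, so q_2 = (0.1897, 0.9487, 0.2530).
r_{13} = q_1·a_3 = -3.6000; r_{23} = q_2·a_3 = 2.9093.
u_3 = a_3 + 3.6000·q_1 − 2.9093·q_2 = (-0.4320, 0.2400, -0.5760).
‖u_3‖ = 0.7589, so q_3 = (-0.5692, 0.3162, -0.7589).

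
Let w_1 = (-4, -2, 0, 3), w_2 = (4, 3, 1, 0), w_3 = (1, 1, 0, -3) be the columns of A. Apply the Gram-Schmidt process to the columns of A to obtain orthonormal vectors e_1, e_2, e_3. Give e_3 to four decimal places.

e_3 = (-0.5656, 0.6099, 0.4327, -0.3476)

e_1 = w_1/‖w_1‖ = (-4, -2, 0, 3)/5.3852 = (-0.7428, -0.3714, 0.0000, 0.5571).
r_{12} = e_1·w_2 = -4.0853.
u_2 = w_2 + 4.0853·e_1 = (0.9655, 1.4828, 1.0000, 2.2759).
‖u_2‖ = 3.0513, so e_2 = (0.3164, 0.4859, 0.3277, 0.7459).
r_{13} = e_1·w_3 = -2.7854; r_{23} = e_2·w_3 = -1.4352.
u_3 = w_3 + 2.7854·e_1 + 1.4352·e_2 = (-0.6148, 0.6630, 0.4704, -0.3778).
‖u_3‖ = 1.0870, so e_3 = (-0.5656, 0.6099, 0.4327, -0.3476).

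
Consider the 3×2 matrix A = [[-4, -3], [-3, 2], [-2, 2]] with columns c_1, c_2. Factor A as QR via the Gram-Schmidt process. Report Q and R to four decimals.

Q = [[-0.7428, -0.6634], [-0.5571, 0.5374], [-0.3714, 0.5206]], R = [[5.3852, 0.3714], [0.0000, 4.1063]]

q_1 = c_1/‖c_1‖ = (-4, -3, -2)/5.3852 = (-0.7428, -0.5571, -0.3714).
r_{12} = q_1·c_2 = 0.3714.
u_2 = c_2 − 0.3714·q_1 = (-2.7241, 2.2069, 2.1379).
‖u_2‖ = 4.1063, so q_2 = (-0.6634, 0.5374, 0.5206).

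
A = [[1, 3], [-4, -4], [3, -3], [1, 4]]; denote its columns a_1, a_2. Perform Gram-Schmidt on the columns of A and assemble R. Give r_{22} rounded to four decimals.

a_1 = (1, -4, 3, 1); ‖a_1‖ = 5.1962, so q_1 = (0.1925, -0.7698, 0.5774, 0.1925).
q_1·a_2 = 0.1925·3 + (-0.7698)·(-4) + 0.5774·(-3) + 0.1925·4 = 2.6943.
u_2 = a_2 − 2.6943·q_1 = (2.4815, -1.9259, -4.5556, 3.4815).
r_{22} = ‖u_2‖ = 6.5376.

r_{22} = 6.5376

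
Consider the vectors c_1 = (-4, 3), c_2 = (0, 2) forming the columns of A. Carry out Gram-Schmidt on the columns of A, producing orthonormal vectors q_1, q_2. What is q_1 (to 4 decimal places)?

q_1 = (-0.8000, 0.6000)

q_1 = c_1/‖c_1‖ = (-4, 3)/5.0000 = (-0.8000, 0.6000).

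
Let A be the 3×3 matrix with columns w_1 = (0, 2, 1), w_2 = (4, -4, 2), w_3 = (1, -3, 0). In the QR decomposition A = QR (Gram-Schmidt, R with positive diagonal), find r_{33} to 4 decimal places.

r_{33} = 0.3333

e_1 = w_1/‖w_1‖ = (0, 2, 1)/2.2361 = (0.0000, 0.8944, 0.4472).
r_{12} = e_1·w_2 = -2.6833.
u_2 = w_2 + 2.6833·e_1 = (4.0000, -1.6000, 3.2000).
‖u_2‖ = 5.3666, so e_2 = (0.7454, -0.2981, 0.5963).
r_{13} = e_1·w_3 = -2.6833; r_{23} = e_2·w_3 = 1.6398.
u_3 = w_3 + 2.6833·e_1 − 1.6398·e_2 = (-0.2222, -0.1111, 0.2222).
r_{33} = ‖u_3‖ = 0.3333.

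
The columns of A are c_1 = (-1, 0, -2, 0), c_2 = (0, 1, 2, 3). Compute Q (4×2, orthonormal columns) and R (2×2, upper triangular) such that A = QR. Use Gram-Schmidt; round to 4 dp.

q_1 = c_1/‖c_1‖ = (-1, 0, -2, 0)/2.2361 = (-0.4472, 0.0000, -0.8944, 0.0000).
r_{12} = q_1·c_2 = -1.7889.
u_2 = c_2 + 1.7889·q_1 = (-0.8000, 1.0000, 0.4000, 3.0000).
‖u_2‖ = 3.2863, so q_2 = (-0.2434, 0.3043, 0.1217, 0.9129).

Q = [[-0.4472, -0.2434], [0.0000, 0.3043], [-0.8944, 0.1217], [0.0000, 0.9129]], R = [[2.2361, -1.7889], [0.0000, 3.2863]]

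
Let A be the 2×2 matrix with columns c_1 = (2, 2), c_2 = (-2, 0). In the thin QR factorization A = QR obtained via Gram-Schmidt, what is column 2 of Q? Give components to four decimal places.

q_2 = (-0.7071, 0.7071)

c_1 = (2, 2); ‖c_1‖ = 2.8284, so q_1 = (0.7071, 0.7071).
q_1·c_2 = 0.7071·(-2) + 0.7071·0 = -1.4142.
u_2 = c_2 + 1.4142·q_1 = (-1.0000, 1.0000).
‖u_2‖ = 1.4142, so q_2 = (-0.7071, 0.7071).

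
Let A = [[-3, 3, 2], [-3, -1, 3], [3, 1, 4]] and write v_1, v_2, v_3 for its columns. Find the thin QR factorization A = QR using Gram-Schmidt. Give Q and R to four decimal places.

v_1 = (-3, -3, 3); ‖v_1‖ = 5.1962, so q_1 = (-0.5774, -0.5774, 0.5774).
q_1·v_2 = (-0.5774)·3 + (-0.5774)·(-1) + 0.5774·1 = -0.5774.
u_2 = v_2 + 0.5774·q_1 = (2.6667, -1.3333, 1.3333).
‖u_2‖ = 3.2660, so q_2 = (0.8165, -0.4082, 0.4082).
q_1·v_3 = (-0.5774)·2 + (-0.5774)·3 + 0.5774·4 = -0.5774; q_2·v_3 = 0.8165·2 + (-0.4082)·3 + 0.4082·4 = 2.0412.
u_3 = v_3 + 0.5774·q_1 − 2.0412·q_2 = (0.0000, 3.5000, 3.5000).
‖u_3‖ = 4.9497, so q_3 = (0.0000, 0.7071, 0.7071).

Q = [[-0.5774, 0.8165, 0.0000], [-0.5774, -0.4082, 0.7071], [0.5774, 0.4082, 0.7071]], R = [[5.1962, -0.5774, -0.5774], [0.0000, 3.2660, 2.0412], [0.0000, 0.0000, 4.9497]]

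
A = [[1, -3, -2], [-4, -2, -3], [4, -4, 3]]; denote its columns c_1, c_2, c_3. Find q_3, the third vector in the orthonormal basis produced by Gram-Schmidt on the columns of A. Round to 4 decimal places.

c_1 = (1, -4, 4); ‖c_1‖ = 5.7446, so q_1 = (0.1741, -0.6963, 0.6963).
q_1·c_2 = 0.1741·(-3) + (-0.6963)·(-2) + 0.6963·(-4) = -1.9149.
u_2 = c_2 + 1.9149·q_1 = (-2.6667, -3.3333, -2.6667).
‖u_2‖ = 5.0332, so q_2 = (-0.5298, -0.6623, -0.5298).
q_1·c_3 = 0.1741·(-2) + (-0.6963)·(-3) + 0.6963·3 = 3.8297; q_2·c_3 = (-0.5298)·(-2) + (-0.6623)·(-3) + (-0.5298)·3 = 1.4570.
u_3 = c_3 − 3.8297·q_1 − 1.4570·q_2 = (-1.8947, 0.6316, 1.1053).
‖u_3‖ = 2.2827, so q_3 = (-0.8301, 0.2767, 0.4842).

q_3 = (-0.8301, 0.2767, 0.4842)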